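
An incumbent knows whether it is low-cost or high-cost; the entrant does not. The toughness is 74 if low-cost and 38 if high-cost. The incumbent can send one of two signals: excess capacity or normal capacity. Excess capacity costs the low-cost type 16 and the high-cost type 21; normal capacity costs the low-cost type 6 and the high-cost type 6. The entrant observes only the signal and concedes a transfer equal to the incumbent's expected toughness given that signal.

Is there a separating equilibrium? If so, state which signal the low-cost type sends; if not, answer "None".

None

Try low-cost → excess capacity, high-cost → normal capacity:
  If types separate, excess capacity earns payment 74 and normal capacity earns 38.
  Low-cost: excess capacity gives 74 − 16 = 58; normal capacity gives 38 − 6 = 32. No deviation. ✓
  High-cost: normal capacity gives 38 − 6 = 32; excess capacity gives 74 − 21 = 53. Would deviate. ✗
Try low-cost → normal capacity, high-cost → excess capacity:
  If types separate, normal capacity earns payment 74 and excess capacity earns 38.
  Low-cost: normal capacity gives 74 − 6 = 68; excess capacity gives 38 − 16 = 22. No deviation. ✓
  High-cost: excess capacity gives 38 − 21 = 17; normal capacity gives 74 − 6 = 68. Would deviate. ✗
Neither assignment is incentive-compatible.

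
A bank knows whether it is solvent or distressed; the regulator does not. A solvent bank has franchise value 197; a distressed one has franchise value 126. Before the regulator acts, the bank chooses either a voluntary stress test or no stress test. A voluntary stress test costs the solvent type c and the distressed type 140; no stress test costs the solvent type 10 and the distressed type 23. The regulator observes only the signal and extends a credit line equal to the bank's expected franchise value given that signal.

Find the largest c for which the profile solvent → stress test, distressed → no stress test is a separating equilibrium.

81

Under separation: stress test → solvent (pays 197); no stress test → distressed (pays 126).
Distressed: 126 − 23 = 103 ≥ 197 − 140 = 57. Holds regardless of c. ✓
Solvent: 197 − c ≥ 126 − 10, so c ≤ 197 − 116 = 81.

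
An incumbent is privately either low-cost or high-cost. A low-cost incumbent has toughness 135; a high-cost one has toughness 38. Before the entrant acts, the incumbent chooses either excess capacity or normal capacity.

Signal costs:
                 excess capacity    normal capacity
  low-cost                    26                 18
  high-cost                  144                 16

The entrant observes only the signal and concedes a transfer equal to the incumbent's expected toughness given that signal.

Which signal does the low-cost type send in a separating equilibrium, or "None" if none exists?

excess capacity

Try low-cost → excess capacity, high-cost → normal capacity:
  If types separate, excess capacity earns payment 135 and normal capacity earns 38.
  Low-cost: excess capacity gives 135 − 26 = 109; normal capacity gives 38 − 18 = 20. No deviation. ✓
  High-cost: normal capacity gives 38 − 16 = 22; excess capacity gives 135 − 144 = -9. No deviation. ✓
Both hold — the low-cost type sends excess capacity.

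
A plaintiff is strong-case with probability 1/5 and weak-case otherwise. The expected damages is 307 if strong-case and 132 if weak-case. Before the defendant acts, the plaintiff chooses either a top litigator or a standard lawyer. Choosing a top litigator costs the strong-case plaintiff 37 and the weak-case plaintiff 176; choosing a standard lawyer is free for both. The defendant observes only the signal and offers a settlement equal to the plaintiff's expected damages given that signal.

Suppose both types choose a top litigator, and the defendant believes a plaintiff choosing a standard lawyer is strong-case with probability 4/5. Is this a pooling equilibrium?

On the equilibrium path (top litigator) the defendant holds the prior 1/5 and pays 1/5·307 + 4/5·132 = 167. Off-path (standard lawyer) belief 4/5 gives 4/5·307 + 1/5·132 = 272.
Strong-case: top litigator gives 167 − 37 = 130; standard lawyer gives 272 − 0 = 272. Deviates. ✗
Weak-case: top litigator gives 167 − 176 = -9; standard lawyer gives 272 − 0 = 272. Deviates. ✗

No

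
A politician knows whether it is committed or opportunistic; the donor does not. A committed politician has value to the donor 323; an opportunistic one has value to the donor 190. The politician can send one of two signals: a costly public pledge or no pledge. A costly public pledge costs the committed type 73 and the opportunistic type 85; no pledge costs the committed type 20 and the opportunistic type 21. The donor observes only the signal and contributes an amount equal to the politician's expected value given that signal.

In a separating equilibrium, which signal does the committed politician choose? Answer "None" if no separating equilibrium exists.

Try committed → pledge, opportunistic → no pledge:
  If types separate, pledge earns payment 323 and no pledge earns 190.
  Committed: pledge gives 323 − 73 = 250; no pledge gives 190 − 20 = 170. No deviation. ✓
  Opportunistic: no pledge gives 190 − 21 = 169; pledge gives 323 − 85 = 238. Would deviate. ✗
Try committed → no pledge, opportunistic → pledge:
  If types separate, no pledge earns payment 323 and pledge earns 190.
  Committed: no pledge gives 323 − 20 = 303; pledge gives 190 − 73 = 117. No deviation. ✓
  Opportunistic: pledge gives 190 − 85 = 105; no pledge gives 323 − 21 = 302. Would deviate. ✗
Neither assignment is incentive-compatible.

None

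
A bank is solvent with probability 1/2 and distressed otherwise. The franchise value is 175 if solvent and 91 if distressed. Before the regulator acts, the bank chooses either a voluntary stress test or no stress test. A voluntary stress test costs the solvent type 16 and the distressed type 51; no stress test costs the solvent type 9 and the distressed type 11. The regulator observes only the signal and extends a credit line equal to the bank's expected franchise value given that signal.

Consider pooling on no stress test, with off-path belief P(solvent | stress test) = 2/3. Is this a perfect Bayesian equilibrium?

No

At the pooled signal (no stress test) the regulator holds the prior 1/2 and pays 1/2·175 + 1/2·91 = 133. Off-path (stress test) belief 2/3 gives 2/3·175 + 1/3·91 = 147.
Solvent: no stress test gives 133 − 9 = 124; stress test gives 147 − 16 = 131. Deviates. ✗
Distressed: no stress test gives 133 − 11 = 122; stress test gives 147 − 51 = 96. Stays. ✓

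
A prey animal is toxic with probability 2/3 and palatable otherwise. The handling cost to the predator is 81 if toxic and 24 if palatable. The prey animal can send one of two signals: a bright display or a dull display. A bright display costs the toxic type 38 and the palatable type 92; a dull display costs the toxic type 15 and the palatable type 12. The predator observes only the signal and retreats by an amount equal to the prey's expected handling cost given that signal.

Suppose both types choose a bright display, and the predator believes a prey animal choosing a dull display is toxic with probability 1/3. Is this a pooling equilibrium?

No

At the pooled signal (bright display) the predator holds the prior 2/3 and pays 2/3·81 + 1/3·24 = 62. Off-path (dull display) belief 1/3 gives 1/3·81 + 2/3·24 = 43.
Toxic: bright display gives 62 − 38 = 24; dull display gives 43 − 15 = 28. Deviates. ✗
Palatable: bright display gives 62 − 92 = -30; dull display gives 43 − 12 = 31. Deviates. ✗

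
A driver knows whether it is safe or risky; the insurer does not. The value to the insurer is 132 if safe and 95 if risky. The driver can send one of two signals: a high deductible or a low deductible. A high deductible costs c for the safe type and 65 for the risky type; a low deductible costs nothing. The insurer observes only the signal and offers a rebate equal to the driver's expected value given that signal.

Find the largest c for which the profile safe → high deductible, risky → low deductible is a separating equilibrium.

37

Under separation: high deductible → safe (pays 132); low deductible → risky (pays 95).
Risky: 95 − 0 = 95 ≥ 132 − 65 = 67. Holds regardless of c. ✓
Safe: 132 − c ≥ 95 − 0, so c ≤ 132 − 95 = 37.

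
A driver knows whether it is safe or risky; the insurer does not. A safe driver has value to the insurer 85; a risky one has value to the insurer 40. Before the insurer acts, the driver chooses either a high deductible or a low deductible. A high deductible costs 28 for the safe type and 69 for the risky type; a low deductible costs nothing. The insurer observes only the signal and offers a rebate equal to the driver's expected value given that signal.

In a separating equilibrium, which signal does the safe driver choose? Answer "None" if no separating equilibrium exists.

high deductible

Try safe → high deductible, risky → low deductible:
  If types separate, high deductible earns payment 85 and low deductible earns 40.
  Safe: high deductible gives 85 − 28 = 57; low deductible gives 40 − 0 = 40. No deviation. ✓
  Risky: low deductible gives 40 − 0 = 40; high deductible gives 85 − 69 = 16. No deviation. ✓
Both hold — the safe type sends high deductible.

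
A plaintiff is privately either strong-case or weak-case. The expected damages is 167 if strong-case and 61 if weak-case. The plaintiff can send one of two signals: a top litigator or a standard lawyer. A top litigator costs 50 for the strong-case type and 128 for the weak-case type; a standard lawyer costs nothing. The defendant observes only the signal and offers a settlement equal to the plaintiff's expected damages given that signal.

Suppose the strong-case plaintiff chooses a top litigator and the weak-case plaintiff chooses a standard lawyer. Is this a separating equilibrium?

Under separation the defendant infers type exactly: top litigator → strong-case (pays 167), standard lawyer → weak-case (pays 61).
Strong-case: top litigator gives 167 − 50 = 117; standard lawyer gives 61 − 0 = 61. No deviation. ✓
Weak-case: standard lawyer gives 61 − 0 = 61; top litigator gives 167 − 128 = 39. No deviation. ✓
Neither type gains from mimicking the other.

Yes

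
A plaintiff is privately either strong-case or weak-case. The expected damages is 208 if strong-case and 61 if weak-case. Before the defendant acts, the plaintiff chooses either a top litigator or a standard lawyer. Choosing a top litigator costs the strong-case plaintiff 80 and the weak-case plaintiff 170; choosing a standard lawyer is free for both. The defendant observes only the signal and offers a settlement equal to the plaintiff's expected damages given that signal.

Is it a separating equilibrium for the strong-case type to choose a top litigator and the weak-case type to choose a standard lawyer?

Under separation the defendant infers type exactly: top litigator → strong-case (pays 208), standard lawyer → weak-case (pays 61).
Strong-case: top litigator gives 208 − 80 = 128; standard lawyer gives 61 − 0 = 61. No deviation. ✓
Weak-case: standard lawyer gives 61 − 0 = 61; top litigator gives 208 − 170 = 38. No deviation. ✓
Both incentive constraints hold.

Yes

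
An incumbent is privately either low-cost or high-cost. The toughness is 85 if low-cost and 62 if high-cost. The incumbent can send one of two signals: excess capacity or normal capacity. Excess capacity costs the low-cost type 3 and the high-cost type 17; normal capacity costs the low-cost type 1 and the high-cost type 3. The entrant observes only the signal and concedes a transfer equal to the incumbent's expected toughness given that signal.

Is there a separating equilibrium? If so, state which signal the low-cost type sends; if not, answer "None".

None

Try low-cost → excess capacity, high-cost → normal capacity:
  Under separation the entrant infers type exactly: excess capacity → low-cost (pays 85), normal capacity → high-cost (pays 62).
  Low-cost: excess capacity gives 85 − 3 = 82; normal capacity gives 62 − 1 = 61. No deviation. ✓
  High-cost: normal capacity gives 62 − 3 = 59; excess capacity gives 85 − 17 = 68. Would deviate. ✗
Try low-cost → normal capacity, high-cost → excess capacity:
  Under separation the entrant infers type exactly: normal capacity → low-cost (pays 85), excess capacity → high-cost (pays 62).
  Low-cost: normal capacity gives 85 − 1 = 84; excess capacity gives 62 − 3 = 59. No deviation. ✓
  High-cost: excess capacity gives 62 − 17 = 45; normal capacity gives 85 − 3 = 82. Would deviate. ✗
Neither assignment is incentive-compatible.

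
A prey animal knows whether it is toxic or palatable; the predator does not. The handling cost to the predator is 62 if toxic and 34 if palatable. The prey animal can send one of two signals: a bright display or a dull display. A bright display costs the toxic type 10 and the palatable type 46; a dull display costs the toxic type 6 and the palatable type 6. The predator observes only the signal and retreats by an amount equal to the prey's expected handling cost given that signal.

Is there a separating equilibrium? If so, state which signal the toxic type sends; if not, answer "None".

Try toxic → bright display, palatable → dull display:
  If types separate, bright display earns payment 62 and dull display earns 34.
  Toxic: bright display gives 62 − 10 = 52; dull display gives 34 − 6 = 28. No deviation. ✓
  Palatable: dull display gives 34 − 6 = 28; bright display gives 62 − 46 = 16. No deviation. ✓
Both hold — the toxic type sends bright display.

bright display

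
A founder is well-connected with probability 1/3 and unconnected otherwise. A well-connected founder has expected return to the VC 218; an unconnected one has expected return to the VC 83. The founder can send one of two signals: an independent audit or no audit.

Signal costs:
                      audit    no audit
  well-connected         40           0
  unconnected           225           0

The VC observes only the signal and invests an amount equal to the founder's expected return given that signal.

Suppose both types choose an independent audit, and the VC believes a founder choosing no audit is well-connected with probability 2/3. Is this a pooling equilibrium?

On the equilibrium path (audit) the VC holds the prior 1/3 and pays 1/3·218 + 2/3·83 = 128. Off-path (no audit) belief 2/3 gives 2/3·218 + 1/3·83 = 173.
Well-connected: audit gives 128 − 40 = 88; no audit gives 173 − 0 = 173. Deviates. ✗
Unconnected: audit gives 128 − 225 = -97; no audit gives 173 − 0 = 173. Deviates. ✗

No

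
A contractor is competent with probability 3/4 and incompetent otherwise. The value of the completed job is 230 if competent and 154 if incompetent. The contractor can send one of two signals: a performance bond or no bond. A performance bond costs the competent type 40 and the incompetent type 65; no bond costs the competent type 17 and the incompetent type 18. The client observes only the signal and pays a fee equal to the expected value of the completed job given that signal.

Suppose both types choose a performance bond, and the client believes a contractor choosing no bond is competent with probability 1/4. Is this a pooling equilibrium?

No

On the equilibrium path (bond) the client holds the prior 3/4 and pays 3/4·230 + 1/4·154 = 211. Off-path (no bond) belief 1/4 gives 1/4·230 + 3/4·154 = 173.
Competent: bond gives 211 − 40 = 171; no bond gives 173 − 17 = 156. Stays. ✓
Incompetent: bond gives 211 − 65 = 146; no bond gives 173 − 18 = 155. Deviates. ✗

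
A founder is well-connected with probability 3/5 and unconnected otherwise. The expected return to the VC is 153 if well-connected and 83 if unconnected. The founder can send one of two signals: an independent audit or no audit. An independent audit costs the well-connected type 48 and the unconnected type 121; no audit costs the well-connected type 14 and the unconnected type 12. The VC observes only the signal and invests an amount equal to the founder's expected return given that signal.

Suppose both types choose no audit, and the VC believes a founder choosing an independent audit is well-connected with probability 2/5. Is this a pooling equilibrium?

Yes

At the pooled signal (no audit) the VC holds the prior 3/5 and pays 3/5·153 + 2/5·83 = 125. Off-path (audit) belief 2/5 gives 2/5·153 + 3/5·83 = 111.
Well-connected: no audit gives 125 − 14 = 111; audit gives 111 − 48 = 63. Stays. ✓
Unconnected: no audit gives 125 − 12 = 113; audit gives 111 − 121 = -10. Stays. ✓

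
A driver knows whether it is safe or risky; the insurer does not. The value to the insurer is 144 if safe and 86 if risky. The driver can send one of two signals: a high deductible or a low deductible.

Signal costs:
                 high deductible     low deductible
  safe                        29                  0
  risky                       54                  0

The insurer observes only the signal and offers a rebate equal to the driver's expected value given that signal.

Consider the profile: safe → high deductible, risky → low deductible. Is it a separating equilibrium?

No

If types separate, high deductible earns payment 144 and low deductible earns 86.
Safe: high deductible gives 144 − 29 = 115; low deductible gives 86 − 0 = 86. No deviation. ✓
Risky: low deductible gives 86 − 0 = 86; high deductible gives 144 − 54 = 90. Would deviate. ✗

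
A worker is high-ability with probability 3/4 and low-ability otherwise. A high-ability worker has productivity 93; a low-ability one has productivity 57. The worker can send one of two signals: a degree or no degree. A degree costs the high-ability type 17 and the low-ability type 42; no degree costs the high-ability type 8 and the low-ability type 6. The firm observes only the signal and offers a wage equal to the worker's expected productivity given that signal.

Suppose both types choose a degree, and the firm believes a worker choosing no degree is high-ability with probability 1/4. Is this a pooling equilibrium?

On the equilibrium path (degree) the firm holds the prior 3/4 and pays 3/4·93 + 1/4·57 = 84. Off-path (no degree) belief 1/4 gives 1/4·93 + 3/4·57 = 66.
High-ability: degree gives 84 − 17 = 67; no degree gives 66 − 8 = 58. Stays. ✓
Low-ability: degree gives 84 − 42 = 42; no degree gives 66 − 6 = 60. Deviates. ✗

No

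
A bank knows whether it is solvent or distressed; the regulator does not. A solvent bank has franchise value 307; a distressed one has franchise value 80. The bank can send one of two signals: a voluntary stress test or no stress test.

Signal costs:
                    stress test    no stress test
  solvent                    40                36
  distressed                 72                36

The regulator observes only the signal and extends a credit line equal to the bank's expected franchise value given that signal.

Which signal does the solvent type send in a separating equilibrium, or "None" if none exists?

Try solvent → stress test, distressed → no stress test:
  If types separate, stress test earns payment 307 and no stress test earns 80.
  Solvent: stress test gives 307 − 40 = 267; no stress test gives 80 − 36 = 44. No deviation. ✓
  Distressed: no stress test gives 80 − 36 = 44; stress test gives 307 − 72 = 235. Would deviate. ✗
Try solvent → no stress test, distressed → stress test:
  If types separate, no stress test earns payment 307 and stress test earns 80.
  Solvent: no stress test gives 307 − 36 = 271; stress test gives 80 − 40 = 40. No deviation. ✓
  Distressed: stress test gives 80 − 72 = 8; no stress test gives 307 − 36 = 271. Would deviate. ✗
Neither assignment is incentive-compatible.

None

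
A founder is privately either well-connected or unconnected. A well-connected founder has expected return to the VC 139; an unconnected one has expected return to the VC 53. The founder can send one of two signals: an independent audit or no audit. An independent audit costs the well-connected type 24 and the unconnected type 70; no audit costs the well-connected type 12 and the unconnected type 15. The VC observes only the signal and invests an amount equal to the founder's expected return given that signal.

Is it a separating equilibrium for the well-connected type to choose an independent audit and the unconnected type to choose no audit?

If types separate, audit earns payment 139 and no audit earns 53.
Well-connected: audit gives 139 − 24 = 115; no audit gives 53 − 12 = 41. No deviation. ✓
Unconnected: no audit gives 53 − 15 = 38; audit gives 139 − 70 = 69. Would deviate. ✗

No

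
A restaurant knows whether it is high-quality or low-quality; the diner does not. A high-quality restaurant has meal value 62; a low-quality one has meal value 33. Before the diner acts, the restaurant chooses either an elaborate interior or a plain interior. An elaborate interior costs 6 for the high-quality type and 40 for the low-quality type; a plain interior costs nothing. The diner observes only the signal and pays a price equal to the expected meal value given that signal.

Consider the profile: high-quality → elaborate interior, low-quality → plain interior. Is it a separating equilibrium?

If types separate, elaborate interior earns payment 62 and plain interior earns 33.
High-quality: elaborate interior gives 62 − 6 = 56; plain interior gives 33 − 0 = 33. No deviation. ✓
Low-quality: plain interior gives 33 − 0 = 33; elaborate interior gives 62 − 40 = 22. No deviation. ✓
Neither type gains from mimicking the other.

Yes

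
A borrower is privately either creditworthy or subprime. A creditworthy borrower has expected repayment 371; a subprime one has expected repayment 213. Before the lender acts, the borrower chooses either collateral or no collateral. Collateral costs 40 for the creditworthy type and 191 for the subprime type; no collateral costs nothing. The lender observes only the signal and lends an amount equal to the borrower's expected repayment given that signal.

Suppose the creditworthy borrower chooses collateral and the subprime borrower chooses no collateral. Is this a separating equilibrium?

If types separate, collateral earns payment 371 and no collateral earns 213.
Creditworthy: collateral gives 371 − 40 = 331; no collateral gives 213 − 0 = 213. No deviation. ✓
Subprime: no collateral gives 213 − 0 = 213; collateral gives 371 − 191 = 180. No deviation. ✓
Neither type gains from mimicking the other.

Yes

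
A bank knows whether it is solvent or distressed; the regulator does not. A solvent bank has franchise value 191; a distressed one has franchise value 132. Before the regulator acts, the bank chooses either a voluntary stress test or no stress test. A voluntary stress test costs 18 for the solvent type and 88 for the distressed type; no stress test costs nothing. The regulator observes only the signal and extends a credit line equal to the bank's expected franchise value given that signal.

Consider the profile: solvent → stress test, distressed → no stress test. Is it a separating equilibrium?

Yes

Under separation the regulator infers type exactly: stress test → solvent (pays 191), no stress test → distressed (pays 132).
Solvent: stress test gives 191 − 18 = 173; no stress test gives 132 − 0 = 132. No deviation. ✓
Distressed: no stress test gives 132 − 0 = 132; stress test gives 191 − 88 = 103. No deviation. ✓
Neither type gains from mimicking the other.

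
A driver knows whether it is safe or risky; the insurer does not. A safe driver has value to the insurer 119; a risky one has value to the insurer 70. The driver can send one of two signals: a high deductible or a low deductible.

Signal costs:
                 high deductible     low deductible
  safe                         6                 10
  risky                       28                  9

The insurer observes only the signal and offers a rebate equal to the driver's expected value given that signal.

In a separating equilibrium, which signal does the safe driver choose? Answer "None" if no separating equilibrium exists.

None

Try safe → high deductible, risky → low deductible:
  If types separate, high deductible earns payment 119 and low deductible earns 70.
  Safe: high deductible gives 119 − 6 = 113; low deductible gives 70 − 10 = 60. No deviation. ✓
  Risky: low deductible gives 70 − 9 = 61; high deductible gives 119 − 28 = 91. Would deviate. ✗
Try safe → low deductible, risky → high deductible:
  If types separate, low deductible earns payment 119 and high deductible earns 70.
  Safe: low deductible gives 119 − 10 = 109; high deductible gives 70 − 6 = 64. No deviation. ✓
  Risky: high deductible gives 70 − 28 = 42; low deductible gives 119 − 9 = 110. Would deviate. ✗
Neither assignment is incentive-compatible.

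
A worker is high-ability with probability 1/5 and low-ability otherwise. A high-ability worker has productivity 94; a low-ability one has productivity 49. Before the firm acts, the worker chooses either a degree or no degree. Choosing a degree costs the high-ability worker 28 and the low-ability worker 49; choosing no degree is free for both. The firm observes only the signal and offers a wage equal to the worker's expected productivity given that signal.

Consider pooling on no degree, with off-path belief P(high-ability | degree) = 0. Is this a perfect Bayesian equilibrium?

At the pooled signal (no degree) the firm holds the prior 1/5 and pays 1/5·94 + 4/5·49 = 58. Off-path (degree) belief 0 gives 0·94 + 1·49 = 49.
High-ability: no degree gives 58 − 0 = 58; degree gives 49 − 28 = 21. Stays. ✓
Low-ability: no degree gives 58 − 0 = 58; degree gives 49 − 49 = 0. Stays. ✓

Yes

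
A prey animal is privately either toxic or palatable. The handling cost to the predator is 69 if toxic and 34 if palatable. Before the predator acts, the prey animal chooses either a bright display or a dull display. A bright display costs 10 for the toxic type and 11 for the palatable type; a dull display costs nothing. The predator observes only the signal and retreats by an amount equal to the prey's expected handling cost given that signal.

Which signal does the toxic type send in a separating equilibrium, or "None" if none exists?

None

Try toxic → bright display, palatable → dull display:
  If types separate, bright display earns payment 69 and dull display earns 34.
  Toxic: bright display gives 69 − 10 = 59; dull display gives 34 − 0 = 34. No deviation. ✓
  Palatable: dull display gives 34 − 0 = 34; bright display gives 69 − 11 = 58. Would deviate. ✗
Try toxic → dull display, palatable → bright display:
  If types separate, dull display earns payment 69 and bright display earns 34.
  Toxic: dull display gives 69 − 0 = 69; bright display gives 34 − 10 = 24. No deviation. ✓
  Palatable: bright display gives 34 − 11 = 23; dull display gives 69 − 0 = 69. Would deviate. ✗
Neither assignment is incentive-compatible.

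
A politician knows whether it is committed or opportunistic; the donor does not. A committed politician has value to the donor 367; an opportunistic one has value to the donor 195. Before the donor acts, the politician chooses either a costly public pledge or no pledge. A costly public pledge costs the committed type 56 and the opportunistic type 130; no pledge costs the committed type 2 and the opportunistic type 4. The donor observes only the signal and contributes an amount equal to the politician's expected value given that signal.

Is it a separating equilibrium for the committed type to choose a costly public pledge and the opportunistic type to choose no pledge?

No

If types separate, pledge earns payment 367 and no pledge earns 195.
Committed: pledge gives 367 − 56 = 311; no pledge gives 195 − 2 = 193. No deviation. ✓
Opportunistic: no pledge gives 195 − 4 = 191; pledge gives 367 − 130 = 237. Would deviate. ✗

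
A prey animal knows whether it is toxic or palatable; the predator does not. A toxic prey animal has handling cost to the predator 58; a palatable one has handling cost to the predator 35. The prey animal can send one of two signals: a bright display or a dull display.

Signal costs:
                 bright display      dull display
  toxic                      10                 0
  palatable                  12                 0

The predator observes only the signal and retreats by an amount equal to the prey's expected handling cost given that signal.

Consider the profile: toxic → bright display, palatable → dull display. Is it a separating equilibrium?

If types separate, bright display earns payment 58 and dull display earns 35.
Toxic: bright display gives 58 − 10 = 48; dull display gives 35 − 0 = 35. No deviation. ✓
Palatable: dull display gives 35 − 0 = 35; bright display gives 58 − 12 = 46. Would deviate. ✗

No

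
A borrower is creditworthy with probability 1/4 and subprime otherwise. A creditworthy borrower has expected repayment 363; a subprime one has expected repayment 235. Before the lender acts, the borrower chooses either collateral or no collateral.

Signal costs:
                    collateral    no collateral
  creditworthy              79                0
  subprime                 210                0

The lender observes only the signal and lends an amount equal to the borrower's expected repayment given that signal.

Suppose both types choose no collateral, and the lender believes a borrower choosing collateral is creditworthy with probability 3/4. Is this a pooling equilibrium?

Yes

On the equilibrium path (no collateral) the lender holds the prior 1/4 and pays 1/4·363 + 3/4·235 = 267. Off-path (collateral) belief 3/4 gives 3/4·363 + 1/4·235 = 331.
Creditworthy: no collateral gives 267 − 0 = 267; collateral gives 331 − 79 = 252. Stays. ✓
Subprime: no collateral gives 267 − 0 = 267; collateral gives 331 − 210 = 121. Stays. ✓
Beliefs are Bayes-consistent on-path and both types best-respond.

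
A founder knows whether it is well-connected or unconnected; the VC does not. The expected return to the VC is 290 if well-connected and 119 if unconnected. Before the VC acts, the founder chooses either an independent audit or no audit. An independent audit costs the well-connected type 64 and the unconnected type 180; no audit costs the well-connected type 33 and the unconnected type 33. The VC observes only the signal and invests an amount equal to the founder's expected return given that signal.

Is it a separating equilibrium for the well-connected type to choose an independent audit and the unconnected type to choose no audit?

No

If types separate, audit earns payment 290 and no audit earns 119.
Well-connected: audit gives 290 − 64 = 226; no audit gives 119 − 33 = 86. No deviation. ✓
Unconnected: no audit gives 119 − 33 = 86; audit gives 290 − 180 = 110. Would deviate. ✗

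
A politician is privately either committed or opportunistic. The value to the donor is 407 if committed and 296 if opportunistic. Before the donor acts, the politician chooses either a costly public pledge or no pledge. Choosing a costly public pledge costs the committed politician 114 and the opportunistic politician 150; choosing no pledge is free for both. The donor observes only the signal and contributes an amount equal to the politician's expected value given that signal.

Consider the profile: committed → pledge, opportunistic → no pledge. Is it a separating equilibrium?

If types separate, pledge earns payment 407 and no pledge earns 296.
Committed: pledge gives 407 − 114 = 293; no pledge gives 296 − 0 = 296. Would deviate. ✗
Opportunistic: no pledge gives 296 − 0 = 296; pledge gives 407 − 150 = 257. No deviation. ✓

No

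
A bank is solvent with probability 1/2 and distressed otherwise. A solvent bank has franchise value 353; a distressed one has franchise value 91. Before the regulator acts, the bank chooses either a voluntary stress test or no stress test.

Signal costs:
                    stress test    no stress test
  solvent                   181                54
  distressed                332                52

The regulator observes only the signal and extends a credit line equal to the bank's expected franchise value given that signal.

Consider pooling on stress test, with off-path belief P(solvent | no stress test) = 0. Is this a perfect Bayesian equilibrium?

On the equilibrium path (stress test) the regulator holds the prior 1/2 and pays 1/2·353 + 1/2·91 = 222. Off-path (no stress test) belief 0 gives 0·353 + 1·91 = 91.
Solvent: stress test gives 222 − 181 = 41; no stress test gives 91 − 54 = 37. Stays. ✓
Distressed: stress test gives 222 − 332 = -110; no stress test gives 91 − 52 = 39. Deviates. ✗

No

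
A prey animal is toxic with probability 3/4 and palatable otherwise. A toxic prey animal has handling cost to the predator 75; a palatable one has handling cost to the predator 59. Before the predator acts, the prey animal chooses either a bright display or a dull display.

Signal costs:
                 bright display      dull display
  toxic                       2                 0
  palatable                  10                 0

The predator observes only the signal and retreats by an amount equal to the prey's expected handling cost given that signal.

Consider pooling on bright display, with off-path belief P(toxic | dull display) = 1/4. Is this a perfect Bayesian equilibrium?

No

On the equilibrium path (bright display) the predator holds the prior 3/4 and pays 3/4·75 + 1/4·59 = 71. Off-path (dull display) belief 1/4 gives 1/4·75 + 3/4·59 = 63.
Toxic: bright display gives 71 − 2 = 69; dull display gives 63 − 0 = 63. Stays. ✓
Palatable: bright display gives 71 − 10 = 61; dull display gives 63 − 0 = 63. Deviates. ✗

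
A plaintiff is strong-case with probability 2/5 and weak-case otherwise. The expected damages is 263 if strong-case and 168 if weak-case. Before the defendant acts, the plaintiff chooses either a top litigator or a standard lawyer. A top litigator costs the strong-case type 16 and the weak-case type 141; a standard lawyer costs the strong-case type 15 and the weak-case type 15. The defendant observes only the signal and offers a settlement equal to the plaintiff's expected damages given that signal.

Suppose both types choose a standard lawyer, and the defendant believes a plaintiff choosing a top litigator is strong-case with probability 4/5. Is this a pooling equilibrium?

No

At the pooled signal (standard lawyer) the defendant holds the prior 2/5 and pays 2/5·263 + 3/5·168 = 206. Off-path (top litigator) belief 4/5 gives 4/5·263 + 1/5·168 = 244.
Strong-case: standard lawyer gives 206 − 15 = 191; top litigator gives 244 − 16 = 228. Deviates. ✗
Weak-case: standard lawyer gives 206 − 15 = 191; top litigator gives 244 − 141 = 103. Stays. ✓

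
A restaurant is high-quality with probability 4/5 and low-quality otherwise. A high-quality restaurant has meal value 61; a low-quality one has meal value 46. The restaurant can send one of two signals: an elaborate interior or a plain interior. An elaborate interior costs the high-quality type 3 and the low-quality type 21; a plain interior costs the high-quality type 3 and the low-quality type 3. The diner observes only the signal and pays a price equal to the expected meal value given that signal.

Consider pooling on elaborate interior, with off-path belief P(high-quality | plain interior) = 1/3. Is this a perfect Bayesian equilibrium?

No

On the equilibrium path (elaborate interior) the diner holds the prior 4/5 and pays 4/5·61 + 1/5·46 = 58. Off-path (plain interior) belief 1/3 gives 1/3·61 + 2/3·46 = 51.
High-quality: elaborate interior gives 58 − 3 = 55; plain interior gives 51 − 3 = 48. Stays. ✓
Low-quality: elaborate interior gives 58 − 21 = 37; plain interior gives 51 − 3 = 48. Deviates. ✗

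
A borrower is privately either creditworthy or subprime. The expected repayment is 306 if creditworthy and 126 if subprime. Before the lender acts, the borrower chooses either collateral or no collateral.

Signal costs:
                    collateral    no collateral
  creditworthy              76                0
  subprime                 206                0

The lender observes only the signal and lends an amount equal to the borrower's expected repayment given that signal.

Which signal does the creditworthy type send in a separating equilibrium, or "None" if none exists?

collateral

Try creditworthy → collateral, subprime → no collateral:
  If types separate, collateral earns payment 306 and no collateral earns 126.
  Creditworthy: collateral gives 306 − 76 = 230; no collateral gives 126 − 0 = 126. No deviation. ✓
  Subprime: no collateral gives 126 − 0 = 126; collateral gives 306 − 206 = 100. No deviation. ✓
Both hold — the creditworthy type sends collateral.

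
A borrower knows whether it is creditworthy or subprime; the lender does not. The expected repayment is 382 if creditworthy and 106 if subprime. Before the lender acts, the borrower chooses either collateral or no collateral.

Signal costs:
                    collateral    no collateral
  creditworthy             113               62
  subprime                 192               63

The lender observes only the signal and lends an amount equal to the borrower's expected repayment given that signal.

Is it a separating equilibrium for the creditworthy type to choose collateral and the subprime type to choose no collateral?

No

If types separate, collateral earns payment 382 and no collateral earns 106.
Creditworthy: collateral gives 382 − 113 = 269; no collateral gives 106 − 62 = 44. No deviation. ✓
Subprime: no collateral gives 106 − 63 = 43; collateral gives 382 − 192 = 190. Would deviate. ✗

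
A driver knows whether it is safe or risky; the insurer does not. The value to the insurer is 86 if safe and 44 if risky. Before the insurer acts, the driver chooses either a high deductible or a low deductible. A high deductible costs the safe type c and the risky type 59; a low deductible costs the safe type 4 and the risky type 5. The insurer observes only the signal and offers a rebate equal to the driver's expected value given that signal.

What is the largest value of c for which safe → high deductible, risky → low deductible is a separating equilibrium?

Under separation: high deductible → safe (pays 86); low deductible → risky (pays 44).
Risky: 44 − 5 = 39 ≥ 86 − 59 = 27. Holds regardless of c. ✓
Safe: 86 − c ≥ 44 − 4, so c ≤ 86 − 40 = 46.

46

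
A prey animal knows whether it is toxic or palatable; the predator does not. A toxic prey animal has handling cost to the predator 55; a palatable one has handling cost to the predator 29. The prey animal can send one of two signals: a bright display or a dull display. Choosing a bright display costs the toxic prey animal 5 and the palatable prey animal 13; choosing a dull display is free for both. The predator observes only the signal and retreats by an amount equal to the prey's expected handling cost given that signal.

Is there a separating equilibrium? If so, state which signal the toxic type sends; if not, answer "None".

Try toxic → bright display, palatable → dull display:
  Under separation the predator infers type exactly: bright display → toxic (pays 55), dull display → palatable (pays 29).
  Toxic: bright display gives 55 − 5 = 50; dull display gives 29 − 0 = 29. No deviation. ✓
  Palatable: dull display gives 29 − 0 = 29; bright display gives 55 − 13 = 42. Would deviate. ✗
Try toxic → dull display, palatable → bright display:
  Under separation the predator infers type exactly: dull display → toxic (pays 55), bright display → palatable (pays 29).
  Toxic: dull display gives 55 − 0 = 55; bright display gives 29 − 5 = 24. No deviation. ✓
  Palatable: bright display gives 29 − 13 = 16; dull display gives 55 − 0 = 55. Would deviate. ✗
Neither assignment is incentive-compatible.

None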